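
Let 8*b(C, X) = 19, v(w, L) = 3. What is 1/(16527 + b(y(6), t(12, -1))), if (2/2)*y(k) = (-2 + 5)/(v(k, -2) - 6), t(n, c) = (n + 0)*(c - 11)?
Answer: 8/132235 ≈ 6.0498e-5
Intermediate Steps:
t(n, c) = n*(-11 + c)
y(k) = -1 (y(k) = (-2 + 5)/(3 - 6) = 3/(-3) = 3*(-⅓) = -1)
b(C, X) = 19/8 (b(C, X) = (⅛)*19 = 19/8)
1/(16527 + b(y(6), t(12, -1))) = 1/(16527 + 19/8) = 1/(132235/8) = 8/132235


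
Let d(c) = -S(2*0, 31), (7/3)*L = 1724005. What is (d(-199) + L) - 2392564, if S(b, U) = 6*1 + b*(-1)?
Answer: -11575975/7 ≈ -1.6537e+6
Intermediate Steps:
S(b, U) = 6 - b
L = 5172015/7 (L = (3/7)*1724005 = 5172015/7 ≈ 7.3886e+5)
d(c) = -6 (d(c) = -(6 - 2*0) = -(6 - 1*0) = -(6 + 0) = -1*6 = -6)
(d(-199) + L) - 2392564 = (-6 + 5172015/7) - 2392564 = 5171973/7 - 2392564 = -11575975/7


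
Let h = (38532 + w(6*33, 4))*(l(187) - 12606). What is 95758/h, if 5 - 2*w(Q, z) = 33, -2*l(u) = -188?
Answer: -47879/240968608 ≈ -0.00019869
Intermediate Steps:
l(u) = 94 (l(u) = -1/2*(-188) = 94)
w(Q, z) = -14 (w(Q, z) = 5/2 - 1/2*33 = 5/2 - 33/2 = -14)
h = -481937216 (h = (38532 - 14)*(94 - 12606) = 38518*(-12512) = -481937216)
95758/h = 95758/(-481937216) = 95758*(-1/481937216) = -47879/240968608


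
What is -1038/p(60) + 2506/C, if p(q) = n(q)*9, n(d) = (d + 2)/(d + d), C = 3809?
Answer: -26280594/118079 ≈ -222.57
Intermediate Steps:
n(d) = (2 + d)/(2*d) (n(d) = (2 + d)/((2*d)) = (2 + d)*(1/(2*d)) = (2 + d)/(2*d))
p(q) = 9*(2 + q)/(2*q) (p(q) = ((2 + q)/(2*q))*9 = 9*(2 + q)/(2*q))
-1038/p(60) + 2506/C = -1038/(9/2 + 9/60) + 2506/3809 = -1038/(9/2 + 9*(1/60)) + 2506*(1/3809) = -1038/(9/2 + 3/20) + 2506/3809 = -1038/93/20 + 2506/3809 = -1038*20/93 + 2506/3809 = -6920/31 + 2506/3809 = -26280594/118079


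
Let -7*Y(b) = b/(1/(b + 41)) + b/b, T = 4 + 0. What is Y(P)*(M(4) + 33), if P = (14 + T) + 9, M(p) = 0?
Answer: -60621/7 ≈ -8660.1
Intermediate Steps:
T = 4
P = 27 (P = (14 + 4) + 9 = 18 + 9 = 27)
Y(b) = -⅐ - b*(41 + b)/7 (Y(b) = -(b/(1/(b + 41)) + b/b)/7 = -(b/(1/(41 + b)) + 1)/7 = -(b*(41 + b) + 1)/7 = -(1 + b*(41 + b))/7 = -⅐ - b*(41 + b)/7)
Y(P)*(M(4) + 33) = (-⅐ - 41/7*27 - ⅐*27²)*(0 + 33) = (-⅐ - 1107/7 - ⅐*729)*33 = (-⅐ - 1107/7 - 729/7)*33 = -1837/7*33 = -60621/7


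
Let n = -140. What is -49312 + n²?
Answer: -29712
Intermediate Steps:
-49312 + n² = -49312 + (-140)² = -49312 + 19600 = -29712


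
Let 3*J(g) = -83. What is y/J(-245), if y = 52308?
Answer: -156924/83 ≈ -1890.7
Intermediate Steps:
J(g) = -83/3 (J(g) = (⅓)*(-83) = -83/3)
y/J(-245) = 52308/(-83/3) = 52308*(-3/83) = -156924/83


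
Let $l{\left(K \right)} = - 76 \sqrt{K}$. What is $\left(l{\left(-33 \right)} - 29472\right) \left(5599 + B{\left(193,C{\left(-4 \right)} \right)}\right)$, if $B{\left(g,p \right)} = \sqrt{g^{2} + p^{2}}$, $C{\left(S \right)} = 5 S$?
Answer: $- 4 \left(5599 + \sqrt{37649}\right) \left(7368 + 19 i \sqrt{33}\right) \approx -1.7073 \cdot 10^{8} - 2.5292 \cdot 10^{6} i$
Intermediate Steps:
$\left(l{\left(-33 \right)} - 29472\right) \left(5599 + B{\left(193,C{\left(-4 \right)} \right)}\right) = \left(- 76 \sqrt{-33} - 29472\right) \left(5599 + \sqrt{193^{2} + \left(5 \left(-4\right)\right)^{2}}\right) = \left(- 76 i \sqrt{33} - 29472\right) \left(5599 + \sqrt{37249 + \left(-20\right)^{2}}\right) = \left(- 76 i \sqrt{33} - 29472\right) \left(5599 + \sqrt{37249 + 400}\right) = \left(-29472 - 76 i \sqrt{33}\right) \left(5599 + \sqrt{37649}\right)$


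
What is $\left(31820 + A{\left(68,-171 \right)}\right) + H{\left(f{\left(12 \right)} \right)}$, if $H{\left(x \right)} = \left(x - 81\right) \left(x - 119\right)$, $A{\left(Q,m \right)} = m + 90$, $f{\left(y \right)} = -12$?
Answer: $43922$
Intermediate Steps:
$A{\left(Q,m \right)} = 90 + m$
$H{\left(x \right)} = \left(-119 + x\right) \left(-81 + x\right)$ ($H{\left(x \right)} = \left(-81 + x\right) \left(-119 + x\right) = \left(-119 + x\right) \left(-81 + x\right)$)
$\left(31820 + A{\left(68,-171 \right)}\right) + H{\left(f{\left(12 \right)} \right)} = \left(31820 + \left(90 - 171\right)\right) + \left(9639 + \left(-12\right)^{2} - -2400\right) = \left(31820 - 81\right) + \left(9639 + 144 + 2400\right) = 31739 + 12183 = 43922$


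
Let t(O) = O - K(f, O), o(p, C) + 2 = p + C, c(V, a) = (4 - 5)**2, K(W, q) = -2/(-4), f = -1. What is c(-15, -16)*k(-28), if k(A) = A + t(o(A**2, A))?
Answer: 1451/2 ≈ 725.50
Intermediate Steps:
K(W, q) = 1/2 (K(W, q) = -2*(-1/4) = 1/2)
c(V, a) = 1 (c(V, a) = (-1)**2 = 1)
o(p, C) = -2 + C + p (o(p, C) = -2 + (p + C) = -2 + (C + p) = -2 + C + p)
t(O) = -1/2 + O (t(O) = O - 1*1/2 = O - 1/2 = -1/2 + O)
k(A) = -5/2 + A**2 + 2*A (k(A) = A + (-1/2 + (-2 + A + A**2)) = A + (-5/2 + A + A**2) = -5/2 + A**2 + 2*A)
c(-15, -16)*k(-28) = 1*(-5/2 + (-28)**2 + 2*(-28)) = 1*(-5/2 + 784 - 56) = 1*(1451/2) = 1451/2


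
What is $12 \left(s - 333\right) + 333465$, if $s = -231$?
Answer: $326697$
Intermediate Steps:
$12 \left(s - 333\right) + 333465 = 12 \left(-231 - 333\right) + 333465 = 12 \left(-564\right) + 333465 = -6768 + 333465 = 326697$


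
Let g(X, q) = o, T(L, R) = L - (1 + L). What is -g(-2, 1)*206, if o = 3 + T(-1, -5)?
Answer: -412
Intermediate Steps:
T(L, R) = -1 (T(L, R) = L + (-1 - L) = -1)
o = 2 (o = 3 - 1 = 2)
g(X, q) = 2
-g(-2, 1)*206 = -2*206 = -1*412 = -412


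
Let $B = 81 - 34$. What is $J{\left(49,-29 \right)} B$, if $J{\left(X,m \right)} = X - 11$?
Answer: $1786$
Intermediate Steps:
$J{\left(X,m \right)} = -11 + X$
$B = 47$
$J{\left(49,-29 \right)} B = \left(-11 + 49\right) 47 = 38 \cdot 47 = 1786$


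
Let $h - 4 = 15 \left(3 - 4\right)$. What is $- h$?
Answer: $11$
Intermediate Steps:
$h = -11$ ($h = 4 + 15 \left(3 - 4\right) = 4 + 15 \left(-1\right) = 4 - 15 = -11$)
$- h = \left(-1\right) \left(-11\right) = 11$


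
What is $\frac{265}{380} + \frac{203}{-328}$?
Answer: $\frac{489}{6232} \approx 0.078466$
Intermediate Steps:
$\frac{265}{380} + \frac{203}{-328} = 265 \cdot \frac{1}{380} + 203 \left(- \frac{1}{328}\right) = \frac{53}{76} - \frac{203}{328} = \frac{489}{6232}$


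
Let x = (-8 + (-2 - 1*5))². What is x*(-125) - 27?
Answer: -28152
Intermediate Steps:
x = 225 (x = (-8 + (-2 - 5))² = (-8 - 7)² = (-15)² = 225)
x*(-125) - 27 = 225*(-125) - 27 = -28125 - 27 = -28152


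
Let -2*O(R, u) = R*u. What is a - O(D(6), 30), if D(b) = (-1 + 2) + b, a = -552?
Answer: -447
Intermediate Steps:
D(b) = 1 + b
O(R, u) = -R*u/2
a - O(D(6), 30) = -552 - (-1)*(1 + 6)*30/2 = -552 - (-1)*7*30/2 = -552 - 1*(-105) = -552 + 105 = -447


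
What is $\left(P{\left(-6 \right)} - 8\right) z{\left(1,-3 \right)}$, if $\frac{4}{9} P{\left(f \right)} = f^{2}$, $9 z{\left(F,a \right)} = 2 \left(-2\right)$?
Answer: $- \frac{292}{9} \approx -32.444$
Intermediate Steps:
$z{\left(F,a \right)} = - \frac{4}{9}$ ($z{\left(F,a \right)} = \frac{2 \left(-2\right)}{9} = \frac{1}{9} \left(-4\right) = - \frac{4}{9}$)
$P{\left(f \right)} = \frac{9 f^{2}}{4}$
$\left(P{\left(-6 \right)} - 8\right) z{\left(1,-3 \right)} = \left(\frac{9 \left(-6\right)^{2}}{4} - 8\right) \left(- \frac{4}{9}\right) = \left(\frac{9}{4} \cdot 36 - 8\right) \left(- \frac{4}{9}\right) = \left(81 - 8\right) \left(- \frac{4}{9}\right) = 73 \left(- \frac{4}{9}\right) = - \frac{292}{9}$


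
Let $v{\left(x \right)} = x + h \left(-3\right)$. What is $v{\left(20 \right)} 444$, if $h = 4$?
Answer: $3552$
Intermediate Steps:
$v{\left(x \right)} = -12 + x$ ($v{\left(x \right)} = x + 4 \left(-3\right) = x - 12 = -12 + x$)
$v{\left(20 \right)} 444 = \left(-12 + 20\right) 444 = 8 \cdot 444 = 3552$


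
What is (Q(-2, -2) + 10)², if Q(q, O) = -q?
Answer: 144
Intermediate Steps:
(Q(-2, -2) + 10)² = (-1*(-2) + 10)² = (2 + 10)² = 12² = 144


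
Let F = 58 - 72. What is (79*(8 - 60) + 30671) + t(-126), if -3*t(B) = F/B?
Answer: 717200/27 ≈ 26563.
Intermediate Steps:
F = -14
t(B) = 14/(3*B) (t(B) = -(-14)/(3*B) = 14/(3*B))
(79*(8 - 60) + 30671) + t(-126) = (79*(8 - 60) + 30671) + (14/3)/(-126) = (79*(-52) + 30671) + (14/3)*(-1/126) = (-4108 + 30671) - 1/27 = 26563 - 1/27 = 717200/27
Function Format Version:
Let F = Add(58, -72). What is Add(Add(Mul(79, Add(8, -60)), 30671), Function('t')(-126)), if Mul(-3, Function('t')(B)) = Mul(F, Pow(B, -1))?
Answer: Rational(717200, 27) ≈ 26563.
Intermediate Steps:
F = -14
Function('t')(B) = Mul(Rational(14, 3), Pow(B, -1)) (Function('t')(B) = Mul(Rational(-1, 3), Mul(-14, Pow(B, -1))) = Mul(Rational(14, 3), Pow(B, -1)))
Add(Add(Mul(79, Add(8, -60)), 30671), Function('t')(-126)) = Add(Add(Mul(79, Add(8, -60)), 30671), Mul(Rational(14, 3), Pow(-126, -1))) = Add(Add(Mul(79, -52), 30671), Mul(Rational(14, 3), Rational(-1, 126))) = Add(Add(-4108, 30671), Rational(-1, 27)) = Add(26563, Rational(-1, 27)) = Rational(717200, 27)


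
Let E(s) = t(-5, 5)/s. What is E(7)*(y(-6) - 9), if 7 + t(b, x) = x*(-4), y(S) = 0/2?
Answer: 243/7 ≈ 34.714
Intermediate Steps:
y(S) = 0 (y(S) = 0*(½) = 0)
t(b, x) = -7 - 4*x (t(b, x) = -7 + x*(-4) = -7 - 4*x)
E(s) = -27/s (E(s) = (-7 - 4*5)/s = (-7 - 20)/s = -27/s)
E(7)*(y(-6) - 9) = (-27/7)*(0 - 9) = -27*⅐*(-9) = -27/7*(-9) = 243/7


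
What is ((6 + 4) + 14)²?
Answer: 576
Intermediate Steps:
((6 + 4) + 14)² = (10 + 14)² = 24² = 576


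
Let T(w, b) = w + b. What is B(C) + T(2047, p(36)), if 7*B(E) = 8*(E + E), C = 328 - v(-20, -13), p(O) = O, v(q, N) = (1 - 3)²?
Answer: 19765/7 ≈ 2823.6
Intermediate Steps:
v(q, N) = 4 (v(q, N) = (-2)² = 4)
T(w, b) = b + w
C = 324 (C = 328 - 1*4 = 328 - 4 = 324)
B(E) = 16*E/7 (B(E) = (8*(E + E))/7 = (8*(2*E))/7 = (16*E)/7 = 16*E/7)
B(C) + T(2047, p(36)) = (16/7)*324 + (36 + 2047) = 5184/7 + 2083 = 19765/7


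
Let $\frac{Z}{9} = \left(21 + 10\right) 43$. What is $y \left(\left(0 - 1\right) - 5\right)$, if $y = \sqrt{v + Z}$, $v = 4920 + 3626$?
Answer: $- 6 \sqrt{20543} \approx -859.97$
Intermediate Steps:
$Z = 11997$ ($Z = 9 \left(21 + 10\right) 43 = 9 \cdot 31 \cdot 43 = 9 \cdot 1333 = 11997$)
$v = 8546$
$y = \sqrt{20543}$ ($y = \sqrt{8546 + 11997} = \sqrt{20543} \approx 143.33$)
$y \left(\left(0 - 1\right) - 5\right) = \sqrt{20543} \left(\left(0 - 1\right) - 5\right) = \sqrt{20543} \left(-1 - 5\right) = \sqrt{20543} \left(-6\right) = - 6 \sqrt{20543}$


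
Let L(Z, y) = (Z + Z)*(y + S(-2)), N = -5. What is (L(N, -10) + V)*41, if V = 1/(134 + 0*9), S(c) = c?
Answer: 659321/134 ≈ 4920.3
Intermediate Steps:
V = 1/134 (V = 1/(134 + 0) = 1/134 ≈ 0.0074627)
L(Z, y) = 2*Z*(-2 + y) (L(Z, y) = (Z + Z)*(y - 2) = (2*Z)*(-2 + y) = 2*Z*(-2 + y))
(L(N, -10) + V)*41 = (2*(-5)*(-2 - 10) + 1/134)*41 = (2*(-5)*(-12) + 1/134)*41 = (120 + 1/134)*41 = (16081/134)*41 = 659321/134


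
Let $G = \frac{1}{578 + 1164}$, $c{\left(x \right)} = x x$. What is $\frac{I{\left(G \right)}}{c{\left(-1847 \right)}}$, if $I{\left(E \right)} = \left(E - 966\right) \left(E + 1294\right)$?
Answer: $- \frac{3793216566879}{10352138940676} \approx -0.36642$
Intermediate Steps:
$c{\left(x \right)} = x^{2}$
$G = \frac{1}{1742} \approx 0.00057405$
$I{\left(E \right)} = \left(-966 + E\right) \left(1294 + E\right)$
$\frac{I{\left(G \right)}}{c{\left(-1847 \right)}} = \frac{-1250004 + \left(\frac{1}{1742}\right)^{2} + 328 \cdot \frac{1}{1742}}{\left(-1847\right)^{2}} = \frac{-1250004 + \frac{1}{3034564} + \frac{164}{871}}{3411409} = \left(- \frac{3793216566879}{3034564}\right) \frac{1}{3411409} = - \frac{3793216566879}{10352138940676}$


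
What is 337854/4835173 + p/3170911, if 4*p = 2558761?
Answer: 16657271960629/61327613010412 ≈ 0.27161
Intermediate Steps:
p = 2558761/4 (p = (1/4)*2558761 = 2558761/4 ≈ 6.3969e+5)
337854/4835173 + p/3170911 = 337854/4835173 + (2558761/4)/3170911 = 337854*(1/4835173) + (2558761/4)*(1/3170911) = 337854/4835173 + 2558761/12683644 = 16657271960629/61327613010412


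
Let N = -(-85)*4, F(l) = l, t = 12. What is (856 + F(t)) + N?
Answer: 1208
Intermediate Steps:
N = 340 (N = -17*(-20) = 340)
(856 + F(t)) + N = (856 + 12) + 340 = 868 + 340 = 1208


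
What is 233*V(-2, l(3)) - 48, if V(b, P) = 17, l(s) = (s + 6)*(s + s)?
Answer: 3913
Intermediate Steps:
l(s) = 2*s*(6 + s) (l(s) = (6 + s)*(2*s) = 2*s*(6 + s))
233*V(-2, l(3)) - 48 = 233*17 - 48 = 3961 - 48 = 3913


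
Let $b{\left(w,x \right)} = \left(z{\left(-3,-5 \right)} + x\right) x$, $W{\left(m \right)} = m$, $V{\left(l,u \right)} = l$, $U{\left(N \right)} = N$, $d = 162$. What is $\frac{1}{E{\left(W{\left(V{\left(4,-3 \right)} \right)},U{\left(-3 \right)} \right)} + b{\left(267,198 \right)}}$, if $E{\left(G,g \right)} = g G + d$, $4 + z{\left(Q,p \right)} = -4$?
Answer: $\frac{1}{37770} \approx 2.6476 \cdot 10^{-5}$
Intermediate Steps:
$z{\left(Q,p \right)} = -8$ ($z{\left(Q,p \right)} = -4 - 4 = -8$)
$b{\left(w,x \right)} = x \left(-8 + x\right)$ ($b{\left(w,x \right)} = \left(-8 + x\right) x = x \left(-8 + x\right)$)
$E{\left(G,g \right)} = 162 + G g$ ($E{\left(G,g \right)} = g G + 162 = G g + 162 = 162 + G g$)
$\frac{1}{E{\left(W{\left(V{\left(4,-3 \right)} \right)},U{\left(-3 \right)} \right)} + b{\left(267,198 \right)}} = \frac{1}{\left(162 + 4 \left(-3\right)\right) + 198 \left(-8 + 198\right)} = \frac{1}{\left(162 - 12\right) + 198 \cdot 190} = \frac{1}{150 + 37620} = \frac{1}{37770}$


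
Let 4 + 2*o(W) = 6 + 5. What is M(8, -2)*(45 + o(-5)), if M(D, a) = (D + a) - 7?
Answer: -97/2 ≈ -48.500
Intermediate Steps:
M(D, a) = -7 + D + a
o(W) = 7/2 (o(W) = -2 + (6 + 5)/2 = -2 + (½)*11 = -2 + 11/2 = 7/2)
M(8, -2)*(45 + o(-5)) = (-7 + 8 - 2)*(45 + 7/2) = -1*97/2 = -97/2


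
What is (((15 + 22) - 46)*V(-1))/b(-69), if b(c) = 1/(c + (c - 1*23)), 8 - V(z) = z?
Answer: 13041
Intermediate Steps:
V(z) = 8 - z
b(c) = 1/(-23 + 2*c) (b(c) = 1/(c + (c - 23)) = 1/(c + (-23 + c)) = 1/(-23 + 2*c))
(((15 + 22) - 46)*V(-1))/b(-69) = (((15 + 22) - 46)*(8 - 1*(-1)))/(1/(-23 + 2*(-69))) = ((37 - 46)*(8 + 1))/(1/(-23 - 138)) = (-9*9)/(1/(-161)) = -81/(-1/161) = -81*(-161) = 13041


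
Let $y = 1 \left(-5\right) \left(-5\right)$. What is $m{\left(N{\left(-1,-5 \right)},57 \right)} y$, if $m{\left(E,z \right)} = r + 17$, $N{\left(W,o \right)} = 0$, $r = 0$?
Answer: $425$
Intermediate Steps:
$m{\left(E,z \right)} = 17$ ($m{\left(E,z \right)} = 0 + 17 = 17$)
$y = 25$ ($y = \left(-5\right) \left(-5\right) = 25$)
$m{\left(N{\left(-1,-5 \right)},57 \right)} y = 17 \cdot 25 = 425$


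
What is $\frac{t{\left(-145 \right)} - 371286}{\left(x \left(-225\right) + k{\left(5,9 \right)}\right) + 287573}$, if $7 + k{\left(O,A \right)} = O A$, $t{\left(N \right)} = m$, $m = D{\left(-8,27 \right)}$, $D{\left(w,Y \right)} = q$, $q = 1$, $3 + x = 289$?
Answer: $- \frac{371285}{223261} \approx -1.663$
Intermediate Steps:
$x = 286$ ($x = -3 + 289 = 286$)
$D{\left(w,Y \right)} = 1$
$m = 1$
$t{\left(N \right)} = 1$
$k{\left(O,A \right)} = -7 + A O$ ($k{\left(O,A \right)} = -7 + O A = -7 + A O$)
$\frac{t{\left(-145 \right)} - 371286}{\left(x \left(-225\right) + k{\left(5,9 \right)}\right) + 287573} = \frac{1 - 371286}{\left(286 \left(-225\right) + \left(-7 + 9 \cdot 5\right)\right) + 287573} = - \frac{371285}{\left(-64350 + \left(-7 + 45\right)\right) + 287573} = - \frac{371285}{\left(-64350 + 38\right) + 287573} = - \frac{371285}{-64312 + 287573} = - \frac{371285}{223261}$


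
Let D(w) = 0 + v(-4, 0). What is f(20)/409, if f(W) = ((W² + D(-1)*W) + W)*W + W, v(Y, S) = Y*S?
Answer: 8420/409 ≈ 20.587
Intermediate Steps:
v(Y, S) = S*Y
D(w) = 0 (D(w) = 0 + 0*(-4) = 0 + 0 = 0)
f(W) = W + W*(W + W²) (f(W) = ((W² + 0*W) + W)*W + W = ((W² + 0) + W)*W + W = (W² + W)*W + W = (W + W²)*W + W = W*(W + W²) + W = W + W*(W + W²))
f(20)/409 = (20*(1 + 20 + 20²))/409 = (20*(1 + 20 + 400))*(1/409) = (20*421)*(1/409) = 8420*(1/409) = 8420/409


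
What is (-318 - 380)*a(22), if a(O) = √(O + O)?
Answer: -1396*√11 ≈ -4630.0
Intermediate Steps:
a(O) = √2*√O (a(O) = √(2*O) = √2*√O)
(-318 - 380)*a(22) = (-318 - 380)*(√2*√22) = -1396*√11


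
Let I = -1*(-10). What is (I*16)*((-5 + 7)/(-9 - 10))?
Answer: -320/19 ≈ -16.842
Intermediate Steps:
I = 10
(I*16)*((-5 + 7)/(-9 - 10)) = (10*16)*((-5 + 7)/(-9 - 10)) = 160*(2/(-19)) = 160*(2*(-1/19)) = 160*(-2/19) = -320/19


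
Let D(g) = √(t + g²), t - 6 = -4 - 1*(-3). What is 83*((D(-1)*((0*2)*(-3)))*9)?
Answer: 0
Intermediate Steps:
t = 5 (t = 6 + (-4 - 1*(-3)) = 6 + (-4 + 3) = 6 - 1 = 5)
D(g) = √(5 + g²)
83*((D(-1)*((0*2)*(-3)))*9) = 83*((√(5 + (-1)²)*((0*2)*(-3)))*9) = 83*((√(5 + 1)*(0*(-3)))*9) = 83*((√6*0)*9) = 83*(0*9) = 83*0 = 0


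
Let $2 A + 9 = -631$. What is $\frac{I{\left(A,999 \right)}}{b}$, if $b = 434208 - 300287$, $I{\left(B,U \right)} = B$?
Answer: $- \frac{320}{133921} \approx -0.0023895$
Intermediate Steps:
$A = -320$ ($A = - \frac{9}{2} + \frac{1}{2} \left(-631\right) = - \frac{9}{2} - \frac{631}{2} = -320$)
$b = 133921$
$\frac{I{\left(A,999 \right)}}{b} = - \frac{320}{133921}$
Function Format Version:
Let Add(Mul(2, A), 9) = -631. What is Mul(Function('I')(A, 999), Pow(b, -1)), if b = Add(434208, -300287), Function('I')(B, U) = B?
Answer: Rational(-320, 133921) ≈ -0.0023895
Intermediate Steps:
A = -320 (A = Add(Rational(-9, 2), Mul(Rational(1, 2), -631)) = Add(Rational(-9, 2), Rational(-631, 2)) = -320)
b = 133921
Mul(Function('I')(A, 999), Pow(b, -1)) = Mul(-320, Pow(133921, -1)) = Mul(-320, Rational(1, 133921)) = Rational(-320, 133921)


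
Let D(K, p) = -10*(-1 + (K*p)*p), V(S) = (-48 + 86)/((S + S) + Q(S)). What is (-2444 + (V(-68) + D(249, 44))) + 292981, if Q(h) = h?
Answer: -462069505/102 ≈ -4.5301e+6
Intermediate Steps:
V(S) = 38/(3*S) (V(S) = (-48 + 86)/((S + S) + S) = 38/(2*S + S) = 38/((3*S)) = 38*(1/(3*S)) = 38/(3*S))
D(K, p) = 10 - 10*K*p**2 (D(K, p) = -10*(-1 + K*p**2) = 10 - 10*K*p**2)
(-2444 + (V(-68) + D(249, 44))) + 292981 = (-2444 + ((38/3)/(-68) + (10 - 10*249*44**2))) + 292981 = (-2444 + ((38/3)*(-1/68) + (10 - 10*249*1936))) + 292981 = (-2444 + (-19/102 + (10 - 4820640))) + 292981 = (-2444 + (-19/102 - 4820630)) + 292981 = (-2444 - 491704279/102) + 292981 = -491953567/102 + 292981 = -462069505/102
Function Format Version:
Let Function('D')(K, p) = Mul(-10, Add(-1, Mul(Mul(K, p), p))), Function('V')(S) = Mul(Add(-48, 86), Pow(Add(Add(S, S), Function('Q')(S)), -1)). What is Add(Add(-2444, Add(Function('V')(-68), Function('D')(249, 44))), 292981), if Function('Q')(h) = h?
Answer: Rational(-462069505, 102) ≈ -4.5301e+6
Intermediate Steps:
Function('V')(S) = Mul(Rational(38, 3), Pow(S, -1)) (Function('V')(S) = Mul(Add(-48, 86), Pow(Add(Add(S, S), S), -1)) = Mul(38, Pow(Add(Mul(2, S), S), -1)) = Mul(38, Pow(Mul(3, S), -1)) = Mul(38, Mul(Rational(1, 3), Pow(S, -1))) = Mul(Rational(38, 3), Pow(S, -1)))
Function('D')(K, p) = Add(10, Mul(-10, K, Pow(p, 2))) (Function('D')(K, p) = Mul(-10, Add(-1, Mul(K, Pow(p, 2)))) = Add(10, Mul(-10, K, Pow(p, 2))))
Add(Add(-2444, Add(Function('V')(-68), Function('D')(249, 44))), 292981) = Add(Add(-2444, Add(Mul(Rational(38, 3), Pow(-68, -1)), Add(10, Mul(-10, 249, Pow(44, 2))))), 292981) = Add(Add(-2444, Add(Mul(Rational(38, 3), Rational(-1, 68)), Add(10, Mul(-10, 249, 1936)))), 292981) = Add(Add(-2444, Add(Rational(-19, 102), Add(10, -4820640))), 292981) = Add(Add(-2444, Add(Rational(-19, 102), -4820630)), 292981) = Add(Add(-2444, Rational(-491704279, 102)), 292981) = Add(Rational(-491953567, 102), 292981) = Rational(-462069505, 102)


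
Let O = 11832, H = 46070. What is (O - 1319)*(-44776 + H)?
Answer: 13603822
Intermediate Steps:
(O - 1319)*(-44776 + H) = (11832 - 1319)*(-44776 + 46070) = 10513*1294 = 13603822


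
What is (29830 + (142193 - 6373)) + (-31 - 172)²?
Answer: 206859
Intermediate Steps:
(29830 + (142193 - 6373)) + (-31 - 172)² = (29830 + 135820) + (-203)² = 165650 + 41209 = 206859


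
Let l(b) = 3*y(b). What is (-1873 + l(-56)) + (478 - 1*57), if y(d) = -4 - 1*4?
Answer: -1476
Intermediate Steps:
y(d) = -8 (y(d) = -4 - 4 = -8)
l(b) = -24 (l(b) = 3*(-8) = -24)
(-1873 + l(-56)) + (478 - 1*57) = (-1873 - 24) + (478 - 1*57) = -1897 + (478 - 57) = -1897 + 421 = -1476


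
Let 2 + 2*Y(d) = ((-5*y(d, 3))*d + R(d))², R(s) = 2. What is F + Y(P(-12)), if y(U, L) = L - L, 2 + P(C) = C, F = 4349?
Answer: 4350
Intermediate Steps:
P(C) = -2 + C
y(U, L) = 0
Y(d) = 1 (Y(d) = -1 + ((-5*0)*d + 2)²/2 = -1 + (0*d + 2)²/2 = -1 + (0 + 2)²/2 = -1 + (½)*2² = -1 + (½)*4 = -1 + 2 = 1)
F + Y(P(-12)) = 4349 + 1 = 4350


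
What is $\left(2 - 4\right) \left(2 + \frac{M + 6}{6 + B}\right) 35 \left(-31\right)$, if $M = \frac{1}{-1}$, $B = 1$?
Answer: $5890$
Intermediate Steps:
$M = -1$
$\left(2 - 4\right) \left(2 + \frac{M + 6}{6 + B}\right) 35 \left(-31\right) = \left(2 - 4\right) \left(2 + \frac{-1 + 6}{6 + 1}\right) 35 \left(-31\right) = \left(2 - 4\right) \left(2 + \frac{1}{7} \cdot 5\right) 35 \left(-31\right) = - 2 \left(2 + \frac{1}{7} \cdot 5\right) 35 \left(-31\right) = - 2 \left(2 + \frac{5}{7}\right) 35 \left(-31\right) = \left(-2\right) \frac{19}{7} \cdot 35 \left(-31\right) = \left(- \frac{38}{7}\right) 35 \left(-31\right) = \left(-190\right) \left(-31\right) = 5890$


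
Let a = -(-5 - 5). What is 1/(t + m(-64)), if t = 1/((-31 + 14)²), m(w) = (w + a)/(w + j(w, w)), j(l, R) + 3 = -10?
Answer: 22253/15683 ≈ 1.4189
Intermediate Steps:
a = 10 (a = -1*(-10) = 10)
j(l, R) = -13 (j(l, R) = -3 - 10 = -13)
m(w) = (10 + w)/(-13 + w) (m(w) = (w + 10)/(w - 13) = (10 + w)/(-13 + w))
t = 1/289 (t = 1/((-17)²) = 1/289 ≈ 0.0034602)
1/(t + m(-64)) = 1/(1/289 + (10 - 64)/(-13 - 64)) = 1/(1/289 - 54/(-77)) = 1/(1/289 - 1/77*(-54)) = 1/(1/289 + 54/77) = 1/(15683/22253) = 22253/15683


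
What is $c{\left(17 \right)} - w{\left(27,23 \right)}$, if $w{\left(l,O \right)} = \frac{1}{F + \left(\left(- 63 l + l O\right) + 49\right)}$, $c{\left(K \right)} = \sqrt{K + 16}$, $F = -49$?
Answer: $\frac{1}{1080} + \sqrt{33} \approx 5.7455$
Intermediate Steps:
$c{\left(K \right)} = \sqrt{16 + K}$
$w{\left(l,O \right)} = \frac{1}{- 63 l + O l}$ ($w{\left(l,O \right)} = \frac{1}{-49 + \left(\left(- 63 l + l O\right) + 49\right)} = \frac{1}{-49 + \left(\left(- 63 l + O l\right) + 49\right)} = \frac{1}{-49 + \left(49 - 63 l + O l\right)} = \frac{1}{- 63 l + O l}$)
$c{\left(17 \right)} - w{\left(27,23 \right)} = \sqrt{16 + 17} - \frac{1}{27 \left(-63 + 23\right)} = \sqrt{33} - \frac{1}{27 \left(-40\right)} = \sqrt{33} - \frac{1}{27} \left(- \frac{1}{40}\right) = \sqrt{33} - - \frac{1}{1080} = \sqrt{33} + \frac{1}{1080} = \frac{1}{1080} + \sqrt{33}$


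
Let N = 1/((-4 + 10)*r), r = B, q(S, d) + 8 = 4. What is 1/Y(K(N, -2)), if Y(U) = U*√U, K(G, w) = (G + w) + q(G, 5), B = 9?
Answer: 162*I*√1938/104329 ≈ 0.068358*I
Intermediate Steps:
q(S, d) = -4 (q(S, d) = -8 + 4 = -4)
r = 9
N = 1/54 (N = 1/((-4 + 10)*9) = (⅑)/6 = (⅙)*(⅑) = 1/54 ≈ 0.018519)
K(G, w) = -4 + G + w (K(G, w) = (G + w) - 4 = -4 + G + w)
Y(U) = U^(3/2)
1/Y(K(N, -2)) = 1/((-4 + 1/54 - 2)^(3/2)) = 1/((-323/54)^(3/2)) = 1/(-323*I*√1938/972) = 162*I*√1938/104329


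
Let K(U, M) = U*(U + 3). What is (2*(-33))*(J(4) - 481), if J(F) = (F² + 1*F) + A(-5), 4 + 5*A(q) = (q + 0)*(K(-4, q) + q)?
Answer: 152064/5 ≈ 30413.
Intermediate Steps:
K(U, M) = U*(3 + U)
A(q) = -⅘ + q*(4 + q)/5 (A(q) = -⅘ + ((q + 0)*(-4*(3 - 4) + q))/5 = -⅘ + (q*(-4*(-1) + q))/5 = -⅘ + (q*(4 + q))/5 = -⅘ + q*(4 + q)/5)
J(F) = ⅕ + F + F² (J(F) = (F² + 1*F) + (-⅘ + (⅕)*(-5)² + (⅘)*(-5)) = (F² + F) + (-⅘ + (⅕)*25 - 4) = (F + F²) + (-⅘ + 5 - 4) = (F + F²) + ⅕ = ⅕ + F + F²)
(2*(-33))*(J(4) - 481) = (2*(-33))*((⅕ + 4 + 4²) - 481) = -66*((⅕ + 4 + 16) - 481) = -66*(101/5 - 481) = -66*(-2304/5) = 152064/5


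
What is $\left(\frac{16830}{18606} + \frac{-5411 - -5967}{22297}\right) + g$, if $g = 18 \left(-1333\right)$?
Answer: $- \frac{1658952802777}{69142997} \approx -23993.0$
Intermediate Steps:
$g = -23994$
$\left(\frac{16830}{18606} + \frac{-5411 - -5967}{22297}\right) + g = \left(\frac{16830}{18606} + \frac{-5411 - -5967}{22297}\right) - 23994 = \left(16830 \cdot \frac{1}{18606} + \left(-5411 + 5967\right) \frac{1}{22297}\right) - 23994 = \left(\frac{2805}{3101} + 556 \cdot \frac{1}{22297}\right) - 23994 = \left(\frac{2805}{3101} + \frac{556}{22297}\right) - 23994 = \frac{64267241}{69142997} - 23994 = - \frac{1658952802777}{69142997}$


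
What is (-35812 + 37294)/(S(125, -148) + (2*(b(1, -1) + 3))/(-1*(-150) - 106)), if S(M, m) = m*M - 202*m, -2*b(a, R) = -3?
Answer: 65208/501433 ≈ 0.13004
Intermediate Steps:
b(a, R) = 3/2 (b(a, R) = -1/2*(-3) = 3/2)
S(M, m) = -202*m + M*m (S(M, m) = M*m - 202*m = -202*m + M*m)
(-35812 + 37294)/(S(125, -148) + (2*(b(1, -1) + 3))/(-1*(-150) - 106)) = (-35812 + 37294)/(-148*(-202 + 125) + (2*(3/2 + 3))/(-1*(-150) - 106)) = 1482/(-148*(-77) + (2*(9/2))/(150 - 106)) = 1482/(11396 + 9/44) = 1482/(501433/44) = 1482*(44/501433) = 65208/501433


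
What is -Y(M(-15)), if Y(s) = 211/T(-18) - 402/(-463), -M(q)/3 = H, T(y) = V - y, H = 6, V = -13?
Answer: -99703/2315 ≈ -43.068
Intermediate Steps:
T(y) = -13 - y
M(q) = -18 (M(q) = -3*6 = -18)
Y(s) = 99703/2315 (Y(s) = 211/(-13 - 1*(-18)) - 402/(-463) = 211/(-13 + 18) - 402*(-1/463) = 211/5 + 402/463 = 99703/2315)
-Y(M(-15)) = -1*99703/2315 = -99703/2315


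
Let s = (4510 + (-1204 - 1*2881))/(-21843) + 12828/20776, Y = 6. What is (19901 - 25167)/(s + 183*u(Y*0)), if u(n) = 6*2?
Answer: -597441086172/249209625283 ≈ -2.3973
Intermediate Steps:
u(n) = 12
s = 67843051/113452542 (s = (4510 + (-1204 - 2881))*(-1/21843) + 12828*(1/20776) = (4510 - 4085)*(-1/21843) + 3207/5194 = 425*(-1/21843) + 3207/5194 = -425/21843 + 3207/5194 = 67843051/113452542 ≈ 0.59799)
(19901 - 25167)/(s + 183*u(Y*0)) = (19901 - 25167)/(67843051/113452542 + 183*12) = -5266/(67843051/113452542 + 2196) = -5266/249209625283/113452542 = -5266*113452542/249209625283 = -597441086172/249209625283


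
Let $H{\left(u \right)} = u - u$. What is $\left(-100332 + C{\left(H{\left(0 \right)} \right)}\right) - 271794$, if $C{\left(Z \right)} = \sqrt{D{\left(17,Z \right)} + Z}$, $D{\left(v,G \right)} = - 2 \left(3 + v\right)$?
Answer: $-372126 + 2 i \sqrt{10} \approx -3.7213 \cdot 10^{5} + 6.3246 i$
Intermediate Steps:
$D{\left(v,G \right)} = -6 - 2 v$
$H{\left(u \right)} = 0$
$C{\left(Z \right)} = \sqrt{-40 + Z}$ ($C{\left(Z \right)} = \sqrt{\left(-6 - 34\right) + Z} = \sqrt{-40 + Z}$)
$\left(-100332 + C{\left(H{\left(0 \right)} \right)}\right) - 271794 = \left(-100332 + \sqrt{-40 + 0}\right) - 271794 = \left(-100332 + \sqrt{-40}\right) - 271794 = \left(-100332 + 2 i \sqrt{10}\right) - 271794 = -372126 + 2 i \sqrt{10}$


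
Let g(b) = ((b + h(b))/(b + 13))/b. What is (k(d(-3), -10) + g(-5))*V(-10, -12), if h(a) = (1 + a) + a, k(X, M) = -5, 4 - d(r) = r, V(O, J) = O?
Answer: 93/2 ≈ 46.500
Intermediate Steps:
d(r) = 4 - r
h(a) = 1 + 2*a
g(b) = (1 + 3*b)/(b*(13 + b)) (g(b) = ((b + (1 + 2*b))/(b + 13))/b = ((1 + 3*b)/(13 + b))/b = (1 + 3*b)/(b*(13 + b)))
(k(d(-3), -10) + g(-5))*V(-10, -12) = (-5 + (1 + 3*(-5))/((-5)*(13 - 5)))*(-10) = (-5 - ⅕*(1 - 15)/8)*(-10) = (-5 - ⅕*⅛*(-14))*(-10) = (-5 + 7/20)*(-10) = -93/20*(-10) = 93/2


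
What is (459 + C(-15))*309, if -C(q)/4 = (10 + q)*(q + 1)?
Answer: 55311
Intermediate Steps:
C(q) = -4*(1 + q)*(10 + q) (C(q) = -4*(10 + q)*(q + 1) = -4*(10 + q)*(1 + q) = -4*(1 + q)*(10 + q))
(459 + C(-15))*309 = (459 + (-40 - 44*(-15) - 4*(-15)²))*309 = (459 + (-40 + 660 - 4*225))*309 = (459 + (-40 + 660 - 900))*309 = (459 - 280)*309 = 179*309 = 55311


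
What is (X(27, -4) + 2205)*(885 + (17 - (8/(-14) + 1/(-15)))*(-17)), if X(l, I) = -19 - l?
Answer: 132651119/105 ≈ 1.2633e+6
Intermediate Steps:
(X(27, -4) + 2205)*(885 + (17 - (8/(-14) + 1/(-15)))*(-17)) = ((-19 - 1*27) + 2205)*(885 + (17 - (8/(-14) + 1/(-15)))*(-17)) = ((-19 - 27) + 2205)*(885 + (17 - (8*(-1/14) + 1*(-1/15)))*(-17)) = (-46 + 2205)*(885 + (17 - (-4/7 - 1/15))*(-17)) = 2159*(885 + (17 - 1*(-67/105))*(-17)) = 2159*(885 + (17 + 67/105)*(-17)) = 2159*(885 + (1852/105)*(-17)) = 2159*(885 - 31484/105) = 2159*(61441/105) = 132651119/105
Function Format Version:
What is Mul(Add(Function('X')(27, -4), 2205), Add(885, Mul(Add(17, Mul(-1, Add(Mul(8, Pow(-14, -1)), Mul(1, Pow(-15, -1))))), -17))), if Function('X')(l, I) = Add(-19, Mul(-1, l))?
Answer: Rational(132651119, 105) ≈ 1.2633e+6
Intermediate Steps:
Mul(Add(Function('X')(27, -4), 2205), Add(885, Mul(Add(17, Mul(-1, Add(Mul(8, Pow(-14, -1)), Mul(1, Pow(-15, -1))))), -17))) = Mul(Add(Add(-19, Mul(-1, 27)), 2205), Add(885, Mul(Add(17, Mul(-1, Add(Mul(8, Pow(-14, -1)), Mul(1, Pow(-15, -1))))), -17))) = Mul(Add(Add(-19, -27), 2205), Add(885, Mul(Add(17, Mul(-1, Add(Mul(8, Rational(-1, 14)), Mul(1, Rational(-1, 15))))), -17))) = Mul(Add(-46, 2205), Add(885, Mul(Add(17, Mul(-1, Add(Rational(-4, 7), Rational(-1, 15)))), -17))) = Mul(2159, Add(885, Mul(Add(17, Mul(-1, Rational(-67, 105))), -17))) = Mul(2159, Add(885, Mul(Add(17, Rational(67, 105)), -17))) = Mul(2159, Add(885, Mul(Rational(1852, 105), -17))) = Mul(2159, Add(885, Rational(-31484, 105))) = Mul(2159, Rational(61441, 105)) = Rational(132651119, 105)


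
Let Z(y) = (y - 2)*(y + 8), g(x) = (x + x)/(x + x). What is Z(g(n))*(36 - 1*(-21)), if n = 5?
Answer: -513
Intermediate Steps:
g(x) = 1 (g(x) = (2*x)/((2*x)) = (2*x)*(1/(2*x)) = 1)
Z(y) = (-2 + y)*(8 + y)
Z(g(n))*(36 - 1*(-21)) = (-16 + 1² + 6*1)*(36 - 1*(-21)) = (-16 + 1 + 6)*(36 + 21) = -9*57 = -513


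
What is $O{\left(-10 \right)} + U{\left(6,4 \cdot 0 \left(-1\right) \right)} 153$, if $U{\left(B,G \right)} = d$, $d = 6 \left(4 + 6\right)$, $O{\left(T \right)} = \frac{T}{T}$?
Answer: $9181$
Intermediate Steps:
$O{\left(T \right)} = 1$
$d = 60$ ($d = 6 \cdot 10 = 60$)
$U{\left(B,G \right)} = 60$
$O{\left(-10 \right)} + U{\left(6,4 \cdot 0 \left(-1\right) \right)} 153 = 1 + 60 \cdot 153 = 1 + 9180 = 9181$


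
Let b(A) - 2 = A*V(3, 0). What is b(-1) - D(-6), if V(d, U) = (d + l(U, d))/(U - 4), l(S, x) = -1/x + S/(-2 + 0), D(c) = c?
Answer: 26/3 ≈ 8.6667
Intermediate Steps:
l(S, x) = -1/x - S/2 (l(S, x) = -1/x + S/(-2) = -1/x + S*(-½) = -1/x - S/2)
V(d, U) = (d - 1/d - U/2)/(-4 + U) (V(d, U) = (d + (-1/d - U/2))/(U - 4) = (d - 1/d - U/2)/(-4 + U))
b(A) = 2 - 2*A/3 (b(A) = 2 + A*((½)*(-2 - 1*3*(0 - 2*3))/(3*(-4 + 0))) = 2 + A*((½)*(⅓)*(-2 - 1*3*(0 - 6))/(-4)) = 2 + A*((½)*(⅓)*(-¼)*(-2 - 1*3*(-6))) = 2 + A*((½)*(⅓)*(-¼)*(-2 + 18)) = 2 + A*((½)*(⅓)*(-¼)*16) = 2 + A*(-⅔) = 2 - 2*A/3)
b(-1) - D(-6) = (2 - ⅔*(-1)) - 1*(-6) = (2 + ⅔) + 6 = 8/3 + 6 = 26/3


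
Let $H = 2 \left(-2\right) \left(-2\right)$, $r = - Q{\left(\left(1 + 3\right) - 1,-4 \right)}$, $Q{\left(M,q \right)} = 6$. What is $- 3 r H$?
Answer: $144$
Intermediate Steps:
$r = -6$ ($r = \left(-1\right) 6 = -6$)
$H = 8$ ($H = \left(-4\right) \left(-2\right) = 8$)
$- 3 r H = \left(-3\right) \left(-6\right) 8 = 18 \cdot 8 = 144$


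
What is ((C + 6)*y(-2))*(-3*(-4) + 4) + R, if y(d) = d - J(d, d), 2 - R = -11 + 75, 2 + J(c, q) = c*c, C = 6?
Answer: -830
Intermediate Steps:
J(c, q) = -2 + c² (J(c, q) = -2 + c*c = -2 + c²)
R = -62 (R = 2 - (-11 + 75) = 2 - 1*64 = 2 - 64 = -62)
y(d) = 2 + d - d² (y(d) = d - (-2 + d²) = d + (2 - d²) = 2 + d - d²)
((C + 6)*y(-2))*(-3*(-4) + 4) + R = ((6 + 6)*(2 - 2 - 1*(-2)²))*(-3*(-4) + 4) - 62 = (12*(2 - 2 - 1*4))*(12 + 4) - 62 = (12*(2 - 2 - 4))*16 - 62 = (12*(-4))*16 - 62 = -48*16 - 62 = -768 - 62 = -830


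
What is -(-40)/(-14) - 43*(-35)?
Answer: 10515/7 ≈ 1502.1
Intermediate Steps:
-(-40)/(-14) - 43*(-35) = -(-40)*(-1)/14 + 1505 = -8*5/14 + 1505 = -20/7 + 1505 = 10515/7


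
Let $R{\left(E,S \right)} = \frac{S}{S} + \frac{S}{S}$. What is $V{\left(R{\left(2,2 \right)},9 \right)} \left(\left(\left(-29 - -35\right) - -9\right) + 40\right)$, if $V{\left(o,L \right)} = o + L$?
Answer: $605$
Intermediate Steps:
$R{\left(E,S \right)} = 2$ ($R{\left(E,S \right)} = 1 + 1 = 2$)
$V{\left(o,L \right)} = L + o$
$V{\left(R{\left(2,2 \right)},9 \right)} \left(\left(\left(-29 - -35\right) - -9\right) + 40\right) = \left(9 + 2\right) \left(\left(\left(-29 - -35\right) - -9\right) + 40\right) = 11 \left(\left(\left(-29 + 35\right) + 9\right) + 40\right) = 11 \left(\left(6 + 9\right) + 40\right) = 11 \left(15 + 40\right) = 11 \cdot 55 = 605$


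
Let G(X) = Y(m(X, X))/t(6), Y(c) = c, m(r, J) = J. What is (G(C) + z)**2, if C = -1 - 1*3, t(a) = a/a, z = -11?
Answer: 225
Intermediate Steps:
t(a) = 1
C = -4 (C = -1 - 3 = -4)
G(X) = X (G(X) = X/1 = X*1 = X)
(G(C) + z)**2 = (-4 - 11)**2 = (-15)**2 = 225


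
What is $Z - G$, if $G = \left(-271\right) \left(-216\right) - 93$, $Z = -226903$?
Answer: $-285346$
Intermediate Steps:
$G = 58443$ ($G = 58536 - 93 = 58443$)
$Z - G = -226903 - 58443 = -285346$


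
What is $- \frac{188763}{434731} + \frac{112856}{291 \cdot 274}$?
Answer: $\frac{17005586347}{17331420777} \approx 0.9812$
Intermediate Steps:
$- \frac{188763}{434731} + \frac{112856}{291 \cdot 274} = \left(-188763\right) \frac{1}{434731} + \frac{112856}{79734} = - \frac{188763}{434731} + 112856 \cdot \frac{1}{79734} = - \frac{188763}{434731} + \frac{56428}{39867} = \frac{17005586347}{17331420777}$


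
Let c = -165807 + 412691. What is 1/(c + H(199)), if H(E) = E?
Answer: 1/247083 ≈ 4.0472e-6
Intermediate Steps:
c = 246884
1/(c + H(199)) = 1/(246884 + 199) = 1/247083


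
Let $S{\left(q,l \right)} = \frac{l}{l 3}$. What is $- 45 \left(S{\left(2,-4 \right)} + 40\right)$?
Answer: $-1815$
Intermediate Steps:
$S{\left(q,l \right)} = \frac{1}{3}$ ($S{\left(q,l \right)} = \frac{l}{3 l} = l \frac{1}{3 l} = \frac{1}{3}$)
$- 45 \left(S{\left(2,-4 \right)} + 40\right) = - 45 \left(\frac{1}{3} + 40\right) = \left(-45\right) \frac{121}{3} = -1815$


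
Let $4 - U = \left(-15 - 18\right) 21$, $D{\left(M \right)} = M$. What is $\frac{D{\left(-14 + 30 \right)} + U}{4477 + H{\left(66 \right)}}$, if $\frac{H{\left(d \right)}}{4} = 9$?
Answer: $\frac{713}{4513} \approx 0.15799$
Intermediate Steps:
$U = 697$ ($U = 4 - \left(-15 - 18\right) 21 = 4 - \left(-33\right) 21 = 4 - -693 = 4 + 693 = 697$)
$H{\left(d \right)} = 36$ ($H{\left(d \right)} = 4 \cdot 9 = 36$)
$\frac{D{\left(-14 + 30 \right)} + U}{4477 + H{\left(66 \right)}} = \frac{\left(-14 + 30\right) + 697}{4477 + 36} = \frac{16 + 697}{4513} = 713 \cdot \frac{1}{4513} = \frac{713}{4513}$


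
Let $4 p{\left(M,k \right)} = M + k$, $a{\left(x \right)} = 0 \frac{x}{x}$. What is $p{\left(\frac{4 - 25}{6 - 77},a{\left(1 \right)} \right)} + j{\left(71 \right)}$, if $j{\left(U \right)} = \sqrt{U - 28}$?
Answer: $\frac{21}{284} + \sqrt{43} \approx 6.6314$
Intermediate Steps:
$a{\left(x \right)} = 0$ ($a{\left(x \right)} = 0 \cdot 1 = 0$)
$j{\left(U \right)} = \sqrt{-28 + U}$
$p{\left(M,k \right)} = \frac{M}{4} + \frac{k}{4}$ ($p{\left(M,k \right)} = \frac{M + k}{4} = \frac{M}{4} + \frac{k}{4}$)
$p{\left(\frac{4 - 25}{6 - 77},a{\left(1 \right)} \right)} + j{\left(71 \right)} = \left(\frac{\left(4 - 25\right) \frac{1}{6 - 77}}{4} + \frac{1}{4} \cdot 0\right) + \sqrt{-28 + 71} = \left(\frac{\left(-21\right) \frac{1}{-71}}{4} + 0\right) + \sqrt{43} = \left(\frac{\left(-21\right) \left(- \frac{1}{71}\right)}{4} + 0\right) + \sqrt{43} = \left(\frac{1}{4} \cdot \frac{21}{71} + 0\right) + \sqrt{43} = \left(\frac{21}{284} + 0\right) + \sqrt{43} = \frac{21}{284} + \sqrt{43}$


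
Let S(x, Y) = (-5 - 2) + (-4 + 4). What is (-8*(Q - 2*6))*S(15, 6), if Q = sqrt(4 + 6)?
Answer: -672 + 56*sqrt(10) ≈ -494.91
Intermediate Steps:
Q = sqrt(10) ≈ 3.1623
S(x, Y) = -7 (S(x, Y) = -7 + 0 = -7)
(-8*(Q - 2*6))*S(15, 6) = -8*(sqrt(10) - 2*6)*(-7) = -8*(sqrt(10) - 12)*(-7) = -8*(-12 + sqrt(10))*(-7) = (96 - 8*sqrt(10))*(-7) = -672 + 56*sqrt(10)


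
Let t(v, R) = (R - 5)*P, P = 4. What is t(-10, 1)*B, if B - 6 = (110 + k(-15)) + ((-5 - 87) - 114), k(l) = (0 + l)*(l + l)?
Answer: -5760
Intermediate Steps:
k(l) = 2*l² (k(l) = l*(2*l) = 2*l²)
t(v, R) = -20 + 4*R (t(v, R) = (R - 5)*4 = (-5 + R)*4 = -20 + 4*R)
B = 360 (B = 6 + ((110 + 2*(-15)²) + ((-5 - 87) - 114)) = 6 + ((110 + 2*225) + (-92 - 114)) = 6 + ((110 + 450) - 206) = 6 + (560 - 206) = 6 + 354 = 360)
t(-10, 1)*B = (-20 + 4*1)*360 = (-20 + 4)*360 = -16*360 = -5760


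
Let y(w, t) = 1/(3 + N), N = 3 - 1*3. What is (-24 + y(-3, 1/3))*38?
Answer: -2698/3 ≈ -899.33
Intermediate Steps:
N = 0 (N = 3 - 3 = 0)
y(w, t) = ⅓ (y(w, t) = 1/(3 + 0) = 1/3 = ⅓)
(-24 + y(-3, 1/3))*38 = (-24 + ⅓)*38 = -71/3*38 = -2698/3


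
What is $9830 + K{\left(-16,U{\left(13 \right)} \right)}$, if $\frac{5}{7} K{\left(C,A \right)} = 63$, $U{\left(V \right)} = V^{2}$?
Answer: $\frac{49591}{5} \approx 9918.2$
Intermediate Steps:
$K{\left(C,A \right)} = \frac{441}{5}$ ($K{\left(C,A \right)} = \frac{7}{5} \cdot 63 = \frac{441}{5}$)
$9830 + K{\left(-16,U{\left(13 \right)} \right)} = 9830 + \frac{441}{5} = \frac{49591}{5}$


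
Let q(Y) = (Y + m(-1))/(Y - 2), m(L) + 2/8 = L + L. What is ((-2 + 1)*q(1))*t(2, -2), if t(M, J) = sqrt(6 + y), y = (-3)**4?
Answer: -5*sqrt(87)/4 ≈ -11.659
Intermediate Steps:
m(L) = -1/4 + 2*L (m(L) = -1/4 + (L + L) = -1/4 + 2*L)
y = 81
q(Y) = (-9/4 + Y)/(-2 + Y) (q(Y) = (Y + (-1/4 + 2*(-1)))/(Y - 2) = (Y + (-1/4 - 2))/(-2 + Y) = (Y - 9/4)/(-2 + Y) = (-9/4 + Y)/(-2 + Y))
t(M, J) = sqrt(87) (t(M, J) = sqrt(6 + 81) = sqrt(87))
((-2 + 1)*q(1))*t(2, -2) = ((-2 + 1)*((-9/4 + 1)/(-2 + 1)))*sqrt(87) = (-(-5)/((-1)*4))*sqrt(87) = (-(-1)*(-5)/4)*sqrt(87) = (-1*5/4)*sqrt(87) = -5*sqrt(87)/4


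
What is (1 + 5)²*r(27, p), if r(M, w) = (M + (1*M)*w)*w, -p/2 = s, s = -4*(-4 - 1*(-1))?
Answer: 536544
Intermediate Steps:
s = 12 (s = -4*(-4 + 1) = -4*(-3) = 12)
p = -24 (p = -2*12 = -24)
r(M, w) = w*(M + M*w) (r(M, w) = (M + M*w)*w = w*(M + M*w))
(1 + 5)²*r(27, p) = (1 + 5)²*(27*(-24)*(1 - 24)) = 6²*(27*(-24)*(-23)) = 36*14904 = 536544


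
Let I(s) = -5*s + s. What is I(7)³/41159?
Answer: -21952/41159 ≈ -0.53335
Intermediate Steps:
I(s) = -4*s
I(7)³/41159 = (-4*7)³/41159 = (-28)³*(1/41159) = -21952*1/41159 = -21952/41159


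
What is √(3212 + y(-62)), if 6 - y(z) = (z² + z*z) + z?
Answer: 2*I*√1102 ≈ 66.393*I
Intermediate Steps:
y(z) = 6 - z - 2*z² (y(z) = 6 - ((z² + z*z) + z) = 6 - ((z² + z²) + z) = 6 - (2*z² + z) = 6 - (z + 2*z²) = 6 + (-z - 2*z²) = 6 - z - 2*z²)
√(3212 + y(-62)) = √(3212 + (6 - 1*(-62) - 2*(-62)²)) = √(3212 + (6 + 62 - 2*3844)) = √(3212 + (6 + 62 - 7688)) = √(3212 - 7620) = √(-4408) = 2*I*√1102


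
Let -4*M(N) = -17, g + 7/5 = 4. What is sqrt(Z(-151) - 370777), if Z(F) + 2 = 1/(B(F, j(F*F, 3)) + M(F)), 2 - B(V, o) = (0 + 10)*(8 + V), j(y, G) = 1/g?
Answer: I*sqrt(12237570141495)/5745 ≈ 608.92*I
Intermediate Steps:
g = 13/5 (g = -7/5 + 4 = 13/5 ≈ 2.6000)
M(N) = 17/4 (M(N) = -1/4*(-17) = 17/4)
j(y, G) = 5/13 (j(y, G) = 1/(13/5) = 5/13)
B(V, o) = -78 - 10*V (B(V, o) = 2 - (0 + 10)*(8 + V) = 2 - 10*(8 + V) = 2 - (80 + 10*V) = 2 + (-80 - 10*V) = -78 - 10*V)
Z(F) = -2 + 1/(-295/4 - 10*F) (Z(F) = -2 + 1/((-78 - 10*F) + 17/4) = -2 + 1/(-295/4 - 10*F))
sqrt(Z(-151) - 370777) = sqrt(2*(-297 - 40*(-151))/(5*(59 + 8*(-151))) - 370777) = sqrt(2*(-297 + 6040)/(5*(59 - 1208)) - 370777) = sqrt((2/5)*5743/(-1149) - 370777) = sqrt((2/5)*(-1/1149)*5743 - 370777) = sqrt(-11486/5745 - 370777) = sqrt(-2130125351/5745) = I*sqrt(12237570141495)/5745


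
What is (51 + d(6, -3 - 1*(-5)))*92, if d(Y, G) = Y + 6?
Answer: 5796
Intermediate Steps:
d(Y, G) = 6 + Y
(51 + d(6, -3 - 1*(-5)))*92 = (51 + (6 + 6))*92 = (51 + 12)*92 = 63*92 = 5796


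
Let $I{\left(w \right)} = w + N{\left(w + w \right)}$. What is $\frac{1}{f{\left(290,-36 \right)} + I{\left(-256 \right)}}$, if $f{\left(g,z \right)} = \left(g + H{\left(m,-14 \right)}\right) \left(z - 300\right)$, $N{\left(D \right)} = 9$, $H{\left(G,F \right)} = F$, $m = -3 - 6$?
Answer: $- \frac{1}{92983} \approx -1.0755 \cdot 10^{-5}$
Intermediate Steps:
$m = -9$
$I{\left(w \right)} = 9 + w$ ($I{\left(w \right)} = w + 9 = 9 + w$)
$f{\left(g,z \right)} = \left(-300 + z\right) \left(-14 + g\right)$ ($f{\left(g,z \right)} = \left(g - 14\right) \left(z - 300\right) = \left(-14 + g\right) \left(-300 + z\right) = \left(-300 + z\right) \left(-14 + g\right)$)
$\frac{1}{f{\left(290,-36 \right)} + I{\left(-256 \right)}} = \frac{1}{\left(4200 - 87000 - -504 + 290 \left(-36\right)\right) + \left(9 - 256\right)} = \frac{1}{\left(4200 - 87000 + 504 - 10440\right) - 247} = \frac{1}{-92736 - 247} = \frac{1}{-92983} = - \frac{1}{92983}$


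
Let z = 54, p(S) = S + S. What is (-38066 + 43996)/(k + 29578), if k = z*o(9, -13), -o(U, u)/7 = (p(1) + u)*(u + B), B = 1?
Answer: -2965/10159 ≈ -0.29186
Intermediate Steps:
p(S) = 2*S
o(U, u) = -7*(1 + u)*(2 + u) (o(U, u) = -7*(2*1 + u)*(u + 1) = -7*(2 + u)*(1 + u) = -7*(1 + u)*(2 + u))
k = -49896 (k = 54*(-14 - 21*(-13) - 7*(-13)**2) = 54*(-14 + 273 - 7*169) = 54*(-14 + 273 - 1183) = 54*(-924) = -49896)
(-38066 + 43996)/(k + 29578) = (-38066 + 43996)/(-49896 + 29578) = 5930/(-20318) = 5930*(-1/20318) = -2965/10159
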